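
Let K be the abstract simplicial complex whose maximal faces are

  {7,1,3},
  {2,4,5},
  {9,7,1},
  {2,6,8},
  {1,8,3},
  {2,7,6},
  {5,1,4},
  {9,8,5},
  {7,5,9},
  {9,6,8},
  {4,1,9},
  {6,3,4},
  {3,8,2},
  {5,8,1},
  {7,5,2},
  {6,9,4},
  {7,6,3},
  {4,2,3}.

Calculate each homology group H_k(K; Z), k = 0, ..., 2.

K has 9 vertices, 27 edges, 18 triangles.
rank ∂_0 = 0, rank ∂_1 = 8 ⇒ b_0 = 9 − 0 − 8 = 1; all invariant factors of ∂_1 are 1 so no torsion. So H_0 = Z.
rank ∂_1 = 8, rank ∂_2 = 18 ⇒ b_1 = 27 − 8 − 18 = 1; ∂_2 has invariant factor(s) [2] giving torsion. So H_1 = Z ⊕ Z/2.
rank ∂_2 = 18, rank ∂_3 = 0 ⇒ b_2 = 18 − 18 − 0 = 0. So H_2 = 0.

H_0 ≅ Z,  H_1 ≅ Z ⊕ Z/2,  H_2 = 0.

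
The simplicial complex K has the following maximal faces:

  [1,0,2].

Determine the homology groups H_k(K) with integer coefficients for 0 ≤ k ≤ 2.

H_0 = Z,  H_1 = 0,  H_2 = 0.

Take the total order 0 < 1 < 2 on the vertex set. Then K (dimension 2) consists of the simplices:

  0-simplices (3): [0], [1], [2]
  1-simplices (3): [0,1], [0,2], [1,2]
  2-simplices (1): [0,1,2]

Hence C_0 ≅ Z^3, C_1 ≅ Z^3, C_2 ≅ Z^1.

Boundary ∂_1: C_1 → C_0 sends each edge [p,q] (with p < q) to q − p. For instance
  ∂[1,2] = [2] − [1].
The resulting 3×3 matrix has rank 2, and its Smith normal form has invariant factors (1,1).

The boundary map ∂_2: C_2 → C_1 maps a triangle to the signed sum of its edges. For instance
  ∂[0,1,2] = [1,2] − [0,2] + [0,1].
The resulting 3×1 matrix has rank 1, and its Smith normal form has invariant factors (1).

Reading off H_k = ker ∂_k / im ∂_{k+1}:

  H_0: rank C_0 − rank ∂_1 = 3 − 2 = 1, and the invariant factors of ∂_1 are all 1, so H_0 = Z.
  H_1: rank ker ∂_1 − rank ∂_2 = (3 − 2) − 1 = 0, and the invariant factors of ∂_2 are all 1, so H_1 = 0.
  H_2: rank ker ∂_2 − rank ∂_3 = (1 − 1) − 0 = 0, and there is no ∂_3, so H_2 = 0.

As a check, the Euler characteristic is 3 − 3 + 1 = 1, which agrees with 1 − 0 + 0 = 1.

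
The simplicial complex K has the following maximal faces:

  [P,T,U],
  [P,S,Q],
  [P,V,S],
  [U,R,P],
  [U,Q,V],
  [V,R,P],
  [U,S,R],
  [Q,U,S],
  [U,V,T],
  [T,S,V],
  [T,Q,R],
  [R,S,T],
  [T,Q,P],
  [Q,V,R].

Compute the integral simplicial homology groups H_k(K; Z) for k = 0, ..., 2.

H_0 = Z,  H_1 = Z^2,  H_2 = Z.

Order the vertices as P < Q < R < S < T < U < V. Listing each simplex with vertices in this order, K has dimension 2 with simplices:

  0-simplices (7): P, Q, R, S, T, U, V
  1-simplices (21): PQ, PR, PS, PT, PU, PV, QR, QS, QT, QU, QV, RS, RT, RU, RV, ST, SU, SV, TU, TV, UV
  2-simplices (14): PQS, PQT, PRU, PRV, PSV, PTU, QRT, QRV, QSU, QUV, RST, RSU, STV, TUV

Hence C_0 ≅ Z^7, C_1 ≅ Z^21, C_2 ≅ Z^14.

∂_1: C_1 → C_0 sends each edge [p,q] (with p < q) to q − p.
As a 7×21 matrix over Z this has rank 6, with invariant factors (1,1,1,1,1,1).

∂_2: C_2 → C_1 sends each 2-simplex [p,q,r] to [q,r] − [p,r] + [p,q]. For instance
  ∂QUV = UV − QV + QU,
  ∂QRT = RT − QT + QR.
The resulting 21×14 matrix has rank 13, and its Smith normal form has invariant factors (1,1,1,1,1,1,1,1,1,1,1,1,1).

Now H_k = ker ∂_k / im ∂_{k+1}, so:

  H_0: rank C_0 − rank ∂_1 = 7 − 6 = 1, and the invariant factors of ∂_1 are all 1, so H_0 = Z.
  H_1: rank ker ∂_1 − rank ∂_2 = (21 − 6) − 13 = 2, and the invariant factors of ∂_2 are all 1, so H_1 = Z^2.
  H_2: rank ker ∂_2 − rank ∂_3 = (14 − 13) − 0 = 1, and there is no ∂_3, so H_2 = Z.

As a check, the Euler characteristic is 7 − 21 + 14 = 0, which agrees with 1 − 2 + 1 = 0.
(K is a triangulation of the torus T^2.)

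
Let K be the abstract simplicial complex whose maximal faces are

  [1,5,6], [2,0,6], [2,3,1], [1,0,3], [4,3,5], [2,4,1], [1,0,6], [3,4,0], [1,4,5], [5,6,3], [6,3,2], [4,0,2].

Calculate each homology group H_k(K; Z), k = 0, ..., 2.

Order the vertices as 0 < 1 < 2 < 3 < 4 < 5 < 6. Listing each simplex with vertices in this order, K has dimension 2 with simplices:

  0-simplices (7): [0], [1], [2], [3], [4], [5], [6]
  1-simplices (18): [0,1], [0,2], [0,3], [0,4], [0,6], [1,2], [1,3], [1,4], [1,5], [1,6], [2,3], [2,4], [2,6], [3,4], [3,5], [3,6], [4,5], [5,6]
  2-simplices (12): [0,1,3], [0,1,6], [0,2,4], [0,2,6], [0,3,4], [1,2,3], [1,2,4], [1,4,5], [1,5,6], [2,3,6], [3,4,5], [3,5,6]

Hence C_0 ≅ Z^7, C_1 ≅ Z^18, C_2 ≅ Z^12.

∂_1: C_1 → C_0 sends each edge [p,q] (with p < q) to q − p.
The 7×18 boundary matrix has rank 6 and Smith normal form diag(1,1,1,1,1,1).

Boundary ∂_2: C_2 → C_1 maps a triangle to the signed sum of its edges. For instance
  ∂[1,2,4] = [2,4] − [1,4] + [1,2],
  ∂[1,5,6] = [5,6] − [1,6] + [1,5].
The 18×12 boundary matrix has rank 12 and Smith normal form diag(1,1,1,1,1,1,1,1,1,1,1,2).

Reading off H_k = ker ∂_k / im ∂_{k+1}:

  H_0: rank C_0 − rank ∂_1 = 7 − 6 = 1, and the invariant factors of ∂_1 are all 1, so H_0 ≅ Z.
  H_1: rank ker ∂_1 − rank ∂_2 = (18 − 6) − 12 = 0, and ∂_2 has invariant factor 2 > 1, so H_1 ≅ Z/2.
  H_2: rank ker ∂_2 − rank ∂_3 = (12 − 12) − 0 = 0, and there is no ∂_3, so H_2 ≅ 0.

H_0 = Z,  H_1 = Z/2,  H_2 = 0.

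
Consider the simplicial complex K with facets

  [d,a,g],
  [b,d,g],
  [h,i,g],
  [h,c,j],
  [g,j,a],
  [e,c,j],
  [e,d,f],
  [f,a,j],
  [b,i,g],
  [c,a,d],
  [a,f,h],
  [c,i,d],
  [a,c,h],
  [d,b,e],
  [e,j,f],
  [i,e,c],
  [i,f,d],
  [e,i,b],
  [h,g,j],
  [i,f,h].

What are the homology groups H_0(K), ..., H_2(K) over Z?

H_0 ≅ Z,  H_1 ≅ Z ⊕ Z_2,  H_2 = 0.

Take the total order a < b < c < d < e < f < g < h < i < j on the vertex set. Then K (dimension 2) consists of the simplices:

  0-simplices (10): a, b, c, d, e, f, g, h, i, j
  1-simplices (30): ac, ad, af, ag, ah, aj, bd, be, bg, bi, cd, ce, ch, ci, cj, de, df, dg, di, ef, ei, ej, fh, fi, fj, gh, gi, gj, hi, hj
  2-simplices (20): acd, ach, adg, afh, afj, agj, bde, bdg, bei, bgi, cdi, cei, cej, chj, def, dfi, efj, fhi, ghi, ghj

so the chain groups are C_0 ≅ Z^10, C_1 ≅ Z^30, C_2 ≅ Z^20.

The boundary map ∂_1: C_1 → C_0 sends each edge [p,q] (with p < q) to q − p. For instance
  ∂fh = h − f.
This gives a 10×30 integer matrix of rank 9; reducing to Smith normal form yields diagonal entries (1,1,1,1,1,1,1,1,1).

The boundary map ∂_2: C_2 → C_1 sends each 2-simplex [p,q,r] to [q,r] − [p,r] + [p,q]. For instance
  ∂afj = fj − aj + af,
  ∂afh = fh − ah + af.
This gives a 30×20 integer matrix of rank 20; reducing to Smith normal form yields diagonal entries (1,1,1,1,1,1,1,1,1,1,1,1,1,1,1,1,1,1,1,2).

Computing H_k = (kernel of ∂_k) / (image of ∂_{k+1}):

  H_0: rank C_0 − rank ∂_1 = 10 − 9 = 1, and the invariant factors of ∂_1 are all 1, so H_0 = Z.
  H_1: rank ker ∂_1 − rank ∂_2 = (30 − 9) − 20 = 1, and ∂_2 has invariant factor 2 > 1, so H_1 = Z ⊕ Z_2.
  H_2: rank ker ∂_2 − rank ∂_3 = (20 − 20) − 0 = 0, and there is no ∂_3, so H_2 = 0.

As a check, the Euler characteristic is 10 − 30 + 20 = 0, which agrees with 1 − 1 + 0 = 0.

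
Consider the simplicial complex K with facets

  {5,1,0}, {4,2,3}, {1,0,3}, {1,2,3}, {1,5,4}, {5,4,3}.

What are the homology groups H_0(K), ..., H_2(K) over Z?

H_0 ≅ Z,  H_1 ≅ Z,  H_2 = 0.

Fix the vertex order 0 < 1 < 2 < 3 < 4 < 5 and write every simplex with vertices in increasing order. Then dim K = 2 and the simplices of K are:

  0-simplices (6): [0], [1], [2], [3], [4], [5]
  1-simplices (12): [0,1], [0,3], [0,5], [1,2], [1,3], [1,4], [1,5], [2,3], [2,4], [3,4], [3,5], [4,5]
  2-simplices (6): [0,1,3], [0,1,5], [1,2,3], [1,4,5], [2,3,4], [3,4,5]

Hence C_0 ≅ Z^6, C_1 ≅ Z^12, C_2 ≅ Z^6.

∂_1: C_1 → C_0 is given by ∂[p,q] = [q] − [p].
This gives a 6×12 integer matrix of rank 5; reducing to Smith normal form yields diagonal entries (1,1,1,1,1).

∂_2: C_2 → C_1 acts by ∂[p,q,r] = [q,r] − [p,r] + [p,q]. For instance
  ∂[2,3,4] = [3,4] − [2,4] + [2,3],
  ∂[3,4,5] = [4,5] − [3,5] + [3,4].
This gives a 12×6 integer matrix of rank 6; reducing to Smith normal form yields diagonal entries (1,1,1,1,1,1).

Computing H_k = (kernel of ∂_k) / (image of ∂_{k+1}):

  H_0: rank C_0 − rank ∂_1 = 6 − 5 = 1, and the invariant factors of ∂_1 are all 1, so H_0 = Z.
  H_1: rank ker ∂_1 − rank ∂_2 = (12 − 5) − 6 = 1, and the invariant factors of ∂_2 are all 1, so H_1 = Z.
  H_2: rank ker ∂_2 − rank ∂_3 = (6 − 6) − 0 = 0, and there is no ∂_3, so H_2 = 0.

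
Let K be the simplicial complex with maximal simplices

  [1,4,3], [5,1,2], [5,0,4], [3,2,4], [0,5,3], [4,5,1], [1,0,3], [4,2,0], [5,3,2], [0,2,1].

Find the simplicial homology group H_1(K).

H_1 ≅ Z/2.

Take the total order 0 < 1 < 2 < 3 < 4 < 5 on the vertex set. Then K (dimension 2) consists of the simplices:

  0-simplices (6): [0], [1], [2], [3], [4], [5]
  1-simplices (15): [0,1], [0,2], [0,3], [0,4], [0,5], [1,2], [1,3], [1,4], [1,5], [2,3], [2,4], [2,5], [3,4], [3,5], [4,5]
  2-simplices (10): [0,1,2], [0,1,3], [0,2,4], [0,3,5], [0,4,5], [1,2,5], [1,3,4], [1,4,5], [2,3,4], [2,3,5]

so the chain groups are C_0 ≅ Z^6, C_1 ≅ Z^15, C_2 ≅ Z^10.

Boundary ∂_1: C_1 → C_0 sends each edge [p,q] (with p < q) to q − p. For instance
  ∂[3,4] = [4] − [3].
This gives a 6×15 integer matrix of rank 5; reducing to Smith normal form yields diagonal entries (1,1,1,1,1).

The boundary map ∂_2: C_2 → C_1 sends each 2-simplex [p,q,r] to [q,r] − [p,r] + [p,q]. For instance
  ∂[0,1,2] = [1,2] − [0,2] + [0,1],
  ∂[2,3,5] = [3,5] − [2,5] + [2,3].
The 15×10 boundary matrix has rank 10 and Smith normal form diag(1,1,1,1,1,1,1,1,1,2).

Computing H_k = (kernel of ∂_k) / (image of ∂_{k+1}):

  H_1: rank ker ∂_1 − rank ∂_2 = (15 − 5) − 10 = 0, and ∂_2 has invariant factor 2 > 1, so H_1 = Z/2.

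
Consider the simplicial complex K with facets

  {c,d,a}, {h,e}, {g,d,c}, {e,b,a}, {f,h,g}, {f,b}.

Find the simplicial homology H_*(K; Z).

H_0 ≅ Z,  H_1 ≅ Z^2,  H_2 = 0.

We work with the vertex ordering a < b < c < d < e < f < g < h. The simplices of K, each written with vertices in increasing order, are:

  0-simplices (8): a, b, c, d, e, f, g, h
  1-simplices (13): ab, ac, ad, ae, be, bf, cd, cg, dg, eh, fg, fh, gh
  2-simplices (4): abe, acd, cdg, fgh

Hence C_0 ≅ Z^8, C_1 ≅ Z^13, C_2 ≅ Z^4.

Boundary ∂_1: C_1 → C_0 maps an edge to its endpoints' difference, ∂[p,q] = q − p.
The 8×13 boundary matrix has rank 7 and Smith normal form diag(1,1,1,1,1,1,1).

The boundary map ∂_2: C_2 → C_1 maps a triangle to the signed sum of its edges. For instance
  ∂cdg = dg − cg + cd,
  ∂abe = be − ae + ab.
The 13×4 boundary matrix has rank 4 and Smith normal form diag(1,1,1,1).

Now H_k = ker ∂_k / im ∂_{k+1}, so:

  H_0: rank C_0 − rank ∂_1 = 8 − 7 = 1, and the invariant factors of ∂_1 are all 1, so H_0 ≅ Z.
  H_1: rank ker ∂_1 − rank ∂_2 = (13 − 7) − 4 = 2, and the invariant factors of ∂_2 are all 1, so H_1 ≅ Z^2.
  H_2: rank ker ∂_2 − rank ∂_3 = (4 − 4) − 0 = 0, and there is no ∂_3, so H_2 ≅ 0.

As a check, the Euler characteristic is 8 − 13 + 4 = -1, which agrees with 1 − 2 + 0 = -1.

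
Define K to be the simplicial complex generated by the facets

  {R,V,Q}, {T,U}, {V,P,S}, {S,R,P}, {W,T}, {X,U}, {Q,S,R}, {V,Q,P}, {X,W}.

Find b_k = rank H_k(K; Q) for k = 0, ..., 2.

b_0 = 2, b_1 = 2, b_2 = 0.

Fix the vertex order P < Q < R < S < T < U < V < W < X and write every simplex with vertices in increasing order. Then dim K = 2 and the simplices of K are:

  0-simplices (9): P, Q, R, S, T, U, V, W, X
  1-simplices (14): PQ, PR, PS, PV, QR, QS, QV, RS, RV, SV, TU, TW, UX, WX
  2-simplices (5): PQV, PRS, PSV, QRS, QRV

so the chain groups are C_0 ≅ Z^9, C_1 ≅ Z^14, C_2 ≅ Z^5.

Boundary ∂_1: C_1 → C_0 sends each edge [p,q] (with p < q) to q − p. For instance
  ∂QS = S − Q.
The resulting 9×14 matrix has rank 7, and its Smith normal form has invariant factors (1,1,1,1,1,1,1).

Boundary ∂_2: C_2 → C_1 maps a triangle to the signed sum of its edges. For instance
  ∂PQV = QV − PV + PQ,
  ∂QRV = RV − QV + QR.
The 14×5 boundary matrix has rank 5 and Smith normal form diag(1,1,1,1,1).

Computing H_k = (kernel of ∂_k) / (image of ∂_{k+1}):

  H_0: rank C_0 − rank ∂_1 = 9 − 7 = 2, and the invariant factors of ∂_1 are all 1, so H_0 = Z^2.
  H_1: rank ker ∂_1 − rank ∂_2 = (14 − 7) − 5 = 2, and the invariant factors of ∂_2 are all 1, so H_1 = Z^2.
  H_2: rank ker ∂_2 − rank ∂_3 = (5 − 5) − 0 = 0, and there is no ∂_3, so H_2 = 0.

As a check, the Euler characteristic is 9 − 14 + 5 = 0, which agrees with 2 − 2 + 0 = 0.
(K is a triangulation of the disjoint union of the Möbius band and the circle S^1.)

Hence the Betti numbers are b_0 = 2, b_1 = 2, b_2 = 0.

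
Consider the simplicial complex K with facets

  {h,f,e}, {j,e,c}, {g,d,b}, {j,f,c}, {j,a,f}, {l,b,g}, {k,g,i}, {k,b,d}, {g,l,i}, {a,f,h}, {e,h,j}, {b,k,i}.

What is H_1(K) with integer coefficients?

Take the total order a < b < c < d < e < f < g < h < i < j < k < l on the vertex set. Then K (dimension 2) consists of the simplices:

  0-simplices (12): a, b, c, d, e, f, g, h, i, j, k, l
  1-simplices (24): af, ah, aj, bd, bg, bi, bk, bl, ce, cf, cj, dg, dk, ef, eh, ej, fh, fj, gi, gk, gl, hj, ik, il
  2-simplices (12): afh, afj, bdg, bdk, bgl, bik, cej, cfj, efh, ehj, gik, gil

giving chain groups C_0 ≅ Z^12, C_1 ≅ Z^24, C_2 ≅ Z^12.

∂_1: C_1 → C_0 maps an edge to its endpoints' difference, ∂[p,q] = q − p.
This gives a 12×24 integer matrix of rank 10; reducing to Smith normal form yields diagonal entries (1,1,1,1,1,1,1,1,1,1).

Boundary ∂_2: C_2 → C_1 maps a triangle to the signed sum of its edges. For instance
  ∂cej = ej − cj + ce,
  ∂bdk = dk − bk + bd.
The 24×12 boundary matrix has rank 12 and Smith normal form diag(1,1,1,1,1,1,1,1,1,1,1,1).

Computing H_k = (kernel of ∂_k) / (image of ∂_{k+1}):

  H_1: rank ker ∂_1 − rank ∂_2 = (24 − 10) − 12 = 2, and the invariant factors of ∂_2 are all 1, so H_1 ≅ Z^2.

(K is a triangulation of the disjoint union of the cylinder S^1 x I and the cylinder S^1 x I.)

H_1 ≅ Z^2.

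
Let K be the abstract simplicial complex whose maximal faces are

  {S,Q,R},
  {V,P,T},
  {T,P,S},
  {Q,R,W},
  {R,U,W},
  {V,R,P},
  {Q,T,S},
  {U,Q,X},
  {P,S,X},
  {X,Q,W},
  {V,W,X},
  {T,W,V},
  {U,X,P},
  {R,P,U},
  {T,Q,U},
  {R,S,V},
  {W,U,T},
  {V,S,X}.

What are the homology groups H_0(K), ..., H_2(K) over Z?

Take the total order P < Q < R < S < T < U < V < W < X on the vertex set. Then K (dimension 2) consists of the simplices:

  0-simplices (9): P, Q, R, S, T, U, V, W, X
  1-simplices (27): PR, PS, PT, PU, PV, PX, QR, QS, QT, QU, QW, QX, RS, RU, RV, RW, ST, SV, SX, TU, TV, TW, UW, UX, VW, VX, WX
  2-simplices (18): PRU, PRV, PST, PSX, PTV, PUX, QRS, QRW, QST, QTU, QUX, QWX, RSV, RUW, SVX, TUW, TVW, VWX

so the chain groups are C_0 ≅ Z^9, C_1 ≅ Z^27, C_2 ≅ Z^18.

∂_1: C_1 → C_0 sends each edge [p,q] (with p < q) to q − p.
The resulting 9×27 matrix has rank 8, and its Smith normal form has invariant factors (1,1,1,1,1,1,1,1).

The boundary map ∂_2: C_2 → C_1 sends each 2-simplex [p,q,r] to [q,r] − [p,r] + [p,q]. For instance
  ∂PST = ST − PT + PS,
  ∂QWX = WX − QX + QW.
As a 27×18 matrix over Z this has rank 18, with invariant factors (1,1,1,1,1,1,1,1,1,1,1,1,1,1,1,1,1,2).

Now H_k = ker ∂_k / im ∂_{k+1}, so:

  H_0: rank C_0 − rank ∂_1 = 9 − 8 = 1, and the invariant factors of ∂_1 are all 1, so H_0 ≅ Z.
  H_1: rank ker ∂_1 − rank ∂_2 = (27 − 8) − 18 = 1, and ∂_2 has invariant factor 2 > 1, so H_1 ≅ Z ⊕ Z_2.
  H_2: rank ker ∂_2 − rank ∂_3 = (18 − 18) − 0 = 0, and there is no ∂_3, so H_2 ≅ 0.

As a check, the Euler characteristic is 9 − 27 + 18 = 0, which agrees with 1 − 1 + 0 = 0.

H_0 = Z,  H_1 = Z ⊕ Z_2,  H_2 = 0.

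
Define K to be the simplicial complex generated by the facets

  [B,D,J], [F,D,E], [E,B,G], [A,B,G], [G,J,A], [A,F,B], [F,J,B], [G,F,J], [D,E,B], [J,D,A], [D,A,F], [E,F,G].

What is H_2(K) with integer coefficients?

H_2 = 0.

K has 7 vertices, 18 edges, 12 triangles.
rank ∂_2 = 12, rank ∂_3 = 0 ⇒ b_2 = 12 − 12 − 0 = 0. So H_2 = 0.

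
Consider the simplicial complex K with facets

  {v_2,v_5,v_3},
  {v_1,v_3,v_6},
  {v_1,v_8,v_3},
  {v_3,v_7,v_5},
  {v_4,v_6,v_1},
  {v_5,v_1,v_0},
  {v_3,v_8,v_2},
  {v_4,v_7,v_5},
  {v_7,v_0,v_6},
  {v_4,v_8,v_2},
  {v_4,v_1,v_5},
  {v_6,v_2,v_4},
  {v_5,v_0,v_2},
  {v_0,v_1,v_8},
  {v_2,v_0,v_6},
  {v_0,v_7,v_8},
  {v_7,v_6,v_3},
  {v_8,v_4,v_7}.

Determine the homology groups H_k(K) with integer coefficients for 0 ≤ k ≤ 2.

H_0 ≅ Z,  H_1 ≅ Z^2,  H_2 ≅ Z.

Fix the vertex order v_0 < v_1 < v_2 < v_3 < v_4 < v_5 < v_6 < v_7 < v_8 and write every simplex with vertices in increasing order. Then dim K = 2 and the simplices of K are:

  0-simplices (9): [v_0], [v_1], [v_2], [v_3], [v_4], [v_5], [v_6], [v_7], [v_8]
  1-simplices (27): (27 of them)
  2-simplices (18): (18 of them)

so the chain groups are C_0 ≅ Z^9, C_1 ≅ Z^27, C_2 ≅ Z^18.

Boundary ∂_1: C_1 → C_0 sends each edge [p,q] (with p < q) to q − p.
As a 9×27 matrix over Z this has rank 8, with invariant factors (1,1,1,1,1,1,1,1).

∂_2: C_2 → C_1 maps a triangle to the signed sum of its edges. For instance
  ∂[v_1,v_4,v_6] = [v_4,v_6] − [v_1,v_6] + [v_1,v_4],
  ∂[v_1,v_4,v_5] = [v_4,v_5] − [v_1,v_5] + [v_1,v_4].
The 27×18 boundary matrix has rank 17 and Smith normal form diag(1,1,1,1,1,1,1,1,1,1,1,1,1,1,1,1,1).

Now H_k = ker ∂_k / im ∂_{k+1}, so:

  H_0: rank C_0 − rank ∂_1 = 9 − 8 = 1, and the invariant factors of ∂_1 are all 1, so H_0 = Z.
  H_1: rank ker ∂_1 − rank ∂_2 = (27 − 8) − 17 = 2, and the invariant factors of ∂_2 are all 1, so H_1 = Z^2.
  H_2: rank ker ∂_2 − rank ∂_3 = (18 − 17) − 0 = 1, and there is no ∂_3, so H_2 = Z.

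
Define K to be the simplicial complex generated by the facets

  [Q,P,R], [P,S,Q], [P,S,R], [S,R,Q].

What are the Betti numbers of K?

Take the total order P < Q < R < S on the vertex set. Then K (dimension 2) consists of the simplices:

  0-simplices (4): P, Q, R, S
  1-simplices (6): PQ, PR, PS, QR, QS, RS
  2-simplices (4): PQR, PQS, PRS, QRS

Hence C_0 ≅ Z^4, C_1 ≅ Z^6, C_2 ≅ Z^4.

Boundary ∂_1: C_1 → C_0 is given by ∂[p,q] = [q] − [p]. For instance
  ∂QR = R − Q.
The resulting 4×6 matrix has rank 3, and its Smith normal form has invariant factors (1,1,1).

Boundary ∂_2: C_2 → C_1 maps a triangle to the signed sum of its edges. For instance
  ∂PRS = RS − PS + PR,
  ∂PQR = QR − PR + PQ.
The 6×4 boundary matrix has rank 3 and Smith normal form diag(1,1,1).

Reading off H_k = ker ∂_k / im ∂_{k+1}:

  H_0: rank C_0 − rank ∂_1 = 4 − 3 = 1, and the invariant factors of ∂_1 are all 1, so H_0 = Z.
  H_1: rank ker ∂_1 − rank ∂_2 = (6 − 3) − 3 = 0, and the invariant factors of ∂_2 are all 1, so H_1 = 0.
  H_2: rank ker ∂_2 − rank ∂_3 = (4 − 3) − 0 = 1, and there is no ∂_3, so H_2 = Z.

Hence the Betti numbers are b_0 = 1, b_1 = 0, b_2 = 1.

b_0 = 1, b_1 = 0, b_2 = 1.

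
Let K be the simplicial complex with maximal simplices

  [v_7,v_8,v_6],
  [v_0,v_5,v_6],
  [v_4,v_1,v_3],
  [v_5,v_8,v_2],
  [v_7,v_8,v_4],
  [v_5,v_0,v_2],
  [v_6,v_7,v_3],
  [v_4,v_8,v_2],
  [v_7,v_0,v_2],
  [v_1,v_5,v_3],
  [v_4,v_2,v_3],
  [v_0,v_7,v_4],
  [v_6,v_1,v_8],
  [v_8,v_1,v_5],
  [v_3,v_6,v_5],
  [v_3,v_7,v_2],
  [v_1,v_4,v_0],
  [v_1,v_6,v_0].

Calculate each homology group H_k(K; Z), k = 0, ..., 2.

Take the total order v_0 < v_1 < v_2 < v_3 < v_4 < v_5 < v_6 < v_7 < v_8 on the vertex set. Then K (dimension 2) consists of the simplices:

  0-simplices (9): [v_0], [v_1], [v_2], [v_3], [v_4], [v_5], [v_6], [v_7], [v_8]
  1-simplices (27): (27 of them)
  2-simplices (18): (18 of them)

giving chain groups C_0 ≅ Z^9, C_1 ≅ Z^27, C_2 ≅ Z^18.

∂_1: C_1 → C_0 is given by ∂[p,q] = [q] − [p].
This gives a 9×27 integer matrix of rank 8; reducing to Smith normal form yields diagonal entries (1,1,1,1,1,1,1,1).

The boundary map ∂_2: C_2 → C_1 acts by ∂[p,q,r] = [q,r] − [p,r] + [p,q]. For instance
  ∂[v_1,v_5,v_8] = [v_5,v_8] − [v_1,v_8] + [v_1,v_5],
  ∂[v_2,v_3,v_7] = [v_3,v_7] − [v_2,v_7] + [v_2,v_3].
The 27×18 boundary matrix has rank 18 and Smith normal form diag(1,1,1,1,1,1,1,1,1,1,1,1,1,1,1,1,1,2).

Computing H_k = (kernel of ∂_k) / (image of ∂_{k+1}):

  H_0: rank C_0 − rank ∂_1 = 9 − 8 = 1, and the invariant factors of ∂_1 are all 1, so H_0 ≅ Z.
  H_1: rank ker ∂_1 − rank ∂_2 = (27 − 8) − 18 = 1, and ∂_2 has invariant factor 2 > 1, so H_1 ≅ Z × Z/2.
  H_2: rank ker ∂_2 − rank ∂_3 = (18 − 18) − 0 = 0, and there is no ∂_3, so H_2 ≅ 0.

(K is a triangulation of the Klein bottle.)

H_0 = Z,  H_1 = Z × Z/2,  H_2 = 0.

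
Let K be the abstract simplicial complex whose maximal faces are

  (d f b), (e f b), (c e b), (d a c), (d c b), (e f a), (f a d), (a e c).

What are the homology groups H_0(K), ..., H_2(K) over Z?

H_0 ≅ Z,  H_1 = 0,  H_2 ≅ Z.

Order the vertices as a < b < c < d < e < f. Listing each simplex with vertices in this order, K has dimension 2 with simplices:

  0-simplices (6): a, b, c, d, e, f
  1-simplices (12): ac, ad, ae, af, bc, bd, be, bf, cd, ce, df, ef
  2-simplices (8): acd, ace, adf, aef, bcd, bce, bdf, bef

Hence C_0 ≅ Z^6, C_1 ≅ Z^12, C_2 ≅ Z^8.

∂_1: C_1 → C_0 sends each edge [p,q] (with p < q) to q − p. For instance
  ∂ef = f − e.
The 6×12 boundary matrix has rank 5 and Smith normal form diag(1,1,1,1,1).

Boundary ∂_2: C_2 → C_1 acts by ∂[p,q,r] = [q,r] − [p,r] + [p,q]. For instance
  ∂bcd = cd − bd + bc,
  ∂bce = ce − be + bc.
As a 12×8 matrix over Z this has rank 7, with invariant factors (1,1,1,1,1,1,1).

Now H_k = ker ∂_k / im ∂_{k+1}, so:

  H_0: rank C_0 − rank ∂_1 = 6 − 5 = 1, and the invariant factors of ∂_1 are all 1, so H_0 ≅ Z.
  H_1: rank ker ∂_1 − rank ∂_2 = (12 − 5) − 7 = 0, and the invariant factors of ∂_2 are all 1, so H_1 ≅ 0.
  H_2: rank ker ∂_2 − rank ∂_3 = (8 − 7) − 0 = 1, and there is no ∂_3, so H_2 ≅ Z.

As a check, the Euler characteristic is 6 − 12 + 8 = 2, which agrees with 1 − 0 + 1 = 2.
(K is a triangulation of the 2-sphere S^2.)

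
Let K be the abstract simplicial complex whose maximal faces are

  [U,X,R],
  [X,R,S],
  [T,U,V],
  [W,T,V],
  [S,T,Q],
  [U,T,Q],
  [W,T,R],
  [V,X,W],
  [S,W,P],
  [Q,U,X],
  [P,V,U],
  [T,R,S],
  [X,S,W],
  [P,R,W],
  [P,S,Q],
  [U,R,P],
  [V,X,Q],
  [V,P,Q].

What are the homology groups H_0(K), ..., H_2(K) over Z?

H_0 = Z,  H_1 = Z ⊕ Z/2Z,  H_2 = 0.

We work with the vertex ordering P < Q < R < S < T < U < V < W < X. The simplices of K, each written with vertices in increasing order, are:

  0-simplices (9): P, Q, R, S, T, U, V, W, X
  1-simplices (27): PQ, PR, PS, PU, PV, PW, QS, QT, QU, QV, QX, RS, RT, RU, RW, RX, ST, SW, SX, TU, TV, TW, UV, UX, VW, VX, WX
  2-simplices (18): PQS, PQV, PRU, PRW, PSW, PUV, QST, QTU, QUX, QVX, RST, RSX, RTW, RUX, SWX, TUV, TVW, VWX

giving chain groups C_0 ≅ Z^9, C_1 ≅ Z^27, C_2 ≅ Z^18.

Boundary ∂_1: C_1 → C_0 maps an edge to its endpoints' difference, ∂[p,q] = q − p.
This gives a 9×27 integer matrix of rank 8; reducing to Smith normal form yields diagonal entries (1,1,1,1,1,1,1,1).

The boundary map ∂_2: C_2 → C_1 sends each 2-simplex [p,q,r] to [q,r] − [p,r] + [p,q]. For instance
  ∂SWX = WX − SX + SW,
  ∂PRW = RW − PW + PR.
This gives a 27×18 integer matrix of rank 18; reducing to Smith normal form yields diagonal entries (1,1,1,1,1,1,1,1,1,1,1,1,1,1,1,1,1,2).

From H_k ≅ ker(∂_k) / im(∂_{k+1}) we obtain:

  H_0: rank C_0 − rank ∂_1 = 9 − 8 = 1, and the invariant factors of ∂_1 are all 1, so H_0 = Z.
  H_1: rank ker ∂_1 − rank ∂_2 = (27 − 8) − 18 = 1, and ∂_2 has invariant factor 2 > 1, so H_1 = Z ⊕ Z/2Z.
  H_2: rank ker ∂_2 − rank ∂_3 = (18 − 18) − 0 = 0, and there is no ∂_3, so H_2 = 0.

As a check, the Euler characteristic is 9 − 27 + 18 = 0, which agrees with 1 − 1 + 0 = 0.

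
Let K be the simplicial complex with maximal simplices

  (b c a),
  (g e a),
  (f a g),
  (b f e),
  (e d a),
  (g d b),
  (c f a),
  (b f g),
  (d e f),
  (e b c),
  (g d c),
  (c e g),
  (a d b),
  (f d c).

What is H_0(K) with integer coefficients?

Take the total order a < b < c < d < e < f < g on the vertex set. Then K (dimension 2) consists of the simplices:

  0-simplices (7): a, b, c, d, e, f, g
  1-simplices (21): ab, ac, ad, ae, af, ag, bc, bd, be, bf, bg, cd, ce, cf, cg, de, df, dg, ef, eg, fg
  2-simplices (14): abc, abd, acf, ade, aeg, afg, bce, bdg, bef, bfg, cdf, cdg, ceg, def

giving chain groups C_0 ≅ Z^7, C_1 ≅ Z^21, C_2 ≅ Z^14.

∂_1: C_1 → C_0 maps an edge to its endpoints' difference, ∂[p,q] = q − p.
As a 7×21 matrix over Z this has rank 6, with invariant factors (1,1,1,1,1,1).

The boundary map ∂_2: C_2 → C_1 sends each 2-simplex [p,q,r] to [q,r] − [p,r] + [p,q]. For instance
  ∂abc = bc − ac + ab,
  ∂cdf = df − cf + cd.
The 21×14 boundary matrix has rank 13 and Smith normal form diag(1,1,1,1,1,1,1,1,1,1,1,1,1).

Computing H_k = (kernel of ∂_k) / (image of ∂_{k+1}):

  H_0: rank C_0 − rank ∂_1 = 7 − 6 = 1, and the invariant factors of ∂_1 are all 1, so H_0 = Z.

(K is a triangulation of the torus T^2.)

H_0 ≅ Z.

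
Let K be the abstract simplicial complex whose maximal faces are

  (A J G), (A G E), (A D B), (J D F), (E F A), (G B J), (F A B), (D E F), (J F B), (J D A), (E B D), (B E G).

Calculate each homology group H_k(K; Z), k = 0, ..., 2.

H_0 = Z,  H_1 = Z/2,  H_2 = 0.

K has 7 vertices, 18 edges, 12 triangles.
rank ∂_0 = 0, rank ∂_1 = 6 ⇒ b_0 = 7 − 0 − 6 = 1; all invariant factors of ∂_1 are 1 so no torsion. So H_0 ≅ Z.
rank ∂_1 = 6, rank ∂_2 = 12 ⇒ b_1 = 18 − 6 − 12 = 0; ∂_2 has invariant factor(s) [2] giving torsion. So H_1 ≅ Z/2.
rank ∂_2 = 12, rank ∂_3 = 0 ⇒ b_2 = 12 − 12 − 0 = 0. So H_2 ≅ 0.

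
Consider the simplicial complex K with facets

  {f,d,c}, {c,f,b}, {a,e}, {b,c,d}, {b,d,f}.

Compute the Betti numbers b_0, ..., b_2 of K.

Order the vertices as a < b < c < d < e < f. Listing each simplex with vertices in this order, K has dimension 2 with simplices:

  0-simplices (6): a, b, c, d, e, f
  1-simplices (7): ae, bc, bd, bf, cd, cf, df
  2-simplices (4): bcd, bcf, bdf, cdf

so the chain groups are C_0 ≅ Z^6, C_1 ≅ Z^7, C_2 ≅ Z^4.

∂_1: C_1 → C_0 is given by ∂[p,q] = [q] − [p].
The resulting 6×7 matrix has rank 4, and its Smith normal form has invariant factors (1,1,1,1).

Boundary ∂_2: C_2 → C_1 maps a triangle to the signed sum of its edges. For instance
  ∂bcf = cf − bf + bc,
  ∂bdf = df − bf + bd.
The resulting 7×4 matrix has rank 3, and its Smith normal form has invariant factors (1,1,1).

Now H_k = ker ∂_k / im ∂_{k+1}, so:

  H_0: rank C_0 − rank ∂_1 = 6 − 4 = 2, and the invariant factors of ∂_1 are all 1, so H_0 ≅ Z^2.
  H_1: rank ker ∂_1 − rank ∂_2 = (7 − 4) − 3 = 0, and the invariant factors of ∂_2 are all 1, so H_1 ≅ 0.
  H_2: rank ker ∂_2 − rank ∂_3 = (4 − 3) − 0 = 1, and there is no ∂_3, so H_2 ≅ Z.

As a check, the Euler characteristic is 6 − 7 + 4 = 3, which agrees with 2 − 0 + 1 = 3.

Hence the Betti numbers are b_0 = 2, b_1 = 0, b_2 = 1.

b_0 = 2, b_1 = 0, b_2 = 1.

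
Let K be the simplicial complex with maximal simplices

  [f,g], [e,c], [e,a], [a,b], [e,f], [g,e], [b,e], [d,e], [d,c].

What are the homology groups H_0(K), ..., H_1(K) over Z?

Order the vertices as a < b < c < d < e < f < g. Listing each simplex with vertices in this order, K has dimension 1 with simplices:

  0-simplices (7): a, b, c, d, e, f, g
  1-simplices (9): ab, ae, be, cd, ce, de, ef, eg, fg

giving chain groups C_0 ≅ Z^7, C_1 ≅ Z^9.

The boundary map ∂_1: C_1 → C_0 sends each edge [p,q] (with p < q) to q − p. For instance
  ∂de = e − d.
This gives a 7×9 integer matrix of rank 6; reducing to Smith normal form yields diagonal entries (1,1,1,1,1,1).

Reading off H_k = ker ∂_k / im ∂_{k+1}:

  H_0: rank C_0 − rank ∂_1 = 7 − 6 = 1, and the invariant factors of ∂_1 are all 1, so H_0 ≅ Z.
  H_1: rank ker ∂_1 − rank ∂_2 = (9 − 6) − 0 = 3, and there is no ∂_2, so H_1 ≅ Z^3.

As a check, the Euler characteristic is 7 − 9 = -2, which agrees with 1 − 3 = -2.

H_0 ≅ Z,  H_1 ≅ Z^3.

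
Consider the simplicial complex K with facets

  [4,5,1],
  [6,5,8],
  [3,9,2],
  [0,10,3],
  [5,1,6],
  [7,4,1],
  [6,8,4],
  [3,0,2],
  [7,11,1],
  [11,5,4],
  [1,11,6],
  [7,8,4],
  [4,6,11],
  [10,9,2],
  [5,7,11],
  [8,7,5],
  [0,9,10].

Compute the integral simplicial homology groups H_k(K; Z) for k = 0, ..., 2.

H_0 = Z^2,  H_1 = Z × Z/2,  H_2 = 0.

Fix the vertex order 0 < 1 < 2 < 3 < 4 < 5 < 6 < 7 < 8 < 9 < 10 < 11 and write every simplex with vertices in increasing order. Then dim K = 2 and the simplices of K are:

  0-simplices (12): [0], [1], [2], [3], [4], [5], [6], [7], [8], [9], [10], [11]
  1-simplices (28): (28 of them)
  2-simplices (17): [0,2,3], [0,3,10], [0,9,10], [1,4,5], [1,4,7], [1,5,6], [1,6,11], [1,7,11], [2,3,9], [2,9,10], [4,5,11], [4,6,8], [4,6,11], [4,7,8], [5,6,8], [5,7,8], [5,7,11]

Hence C_0 ≅ Z^12, C_1 ≅ Z^28, C_2 ≅ Z^17.

Boundary ∂_1: C_1 → C_0 sends each edge [p,q] (with p < q) to q − p.
The 12×28 boundary matrix has rank 10 and Smith normal form diag(1,1,1,1,1,1,1,1,1,1).

∂_2: C_2 → C_1 sends each 2-simplex [p,q,r] to [q,r] − [p,r] + [p,q]. For instance
  ∂[4,6,8] = [6,8] − [4,8] + [4,6],
  ∂[5,6,8] = [6,8] − [5,8] + [5,6].
The 28×17 boundary matrix has rank 17 and Smith normal form diag(1,1,1,1,1,1,1,1,1,1,1,1,1,1,1,1,2).

Reading off H_k = ker ∂_k / im ∂_{k+1}:

  H_0: rank C_0 − rank ∂_1 = 12 − 10 = 2, and the invariant factors of ∂_1 are all 1, so H_0 ≅ Z^2.
  H_1: rank ker ∂_1 − rank ∂_2 = (28 − 10) − 17 = 1, and ∂_2 has invariant factor 2 > 1, so H_1 ≅ Z × Z/2.
  H_2: rank ker ∂_2 − rank ∂_3 = (17 − 17) − 0 = 0, and there is no ∂_3, so H_2 ≅ 0.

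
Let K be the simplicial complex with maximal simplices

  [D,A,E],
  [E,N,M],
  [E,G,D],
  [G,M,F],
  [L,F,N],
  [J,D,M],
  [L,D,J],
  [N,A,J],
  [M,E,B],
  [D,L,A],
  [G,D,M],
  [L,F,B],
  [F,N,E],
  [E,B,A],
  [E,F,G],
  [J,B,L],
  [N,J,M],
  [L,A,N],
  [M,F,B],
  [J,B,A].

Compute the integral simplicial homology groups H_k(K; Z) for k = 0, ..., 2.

We work with the vertex ordering A < B < D < E < F < G < J < L < M < N. The simplices of K, each written with vertices in increasing order, are:

  0-simplices (10): A, B, D, E, F, G, J, L, M, N
  1-simplices (30): AB, AD, AE, AJ, AL, AN, BE, BF, BJ, BL, BM, DE, DG, DJ, DL, DM, EF, EG, EM, EN, FG, FL, FM, FN, GM, JL, JM, JN, LN, MN
  2-simplices (20): ABE, ABJ, ADE, ADL, AJN, ALN, BEM, BFL, BFM, BJL, DEG, DGM, DJL, DJM, EFG, EFN, EMN, FGM, FLN, JMN

giving chain groups C_0 ≅ Z^10, C_1 ≅ Z^30, C_2 ≅ Z^20.

∂_1: C_1 → C_0 maps an edge to its endpoints' difference, ∂[p,q] = q − p. For instance
  ∂FM = M − F.
As a 10×30 matrix over Z this has rank 9, with invariant factors (1,1,1,1,1,1,1,1,1).

Boundary ∂_2: C_2 → C_1 sends each 2-simplex [p,q,r] to [q,r] − [p,r] + [p,q]. For instance
  ∂ABE = BE − AE + AB,
  ∂BEM = EM − BM + BE.
The 30×20 boundary matrix has rank 20 and Smith normal form diag(1,1,1,1,1,1,1,1,1,1,1,1,1,1,1,1,1,1,1,2).

Computing H_k = (kernel of ∂_k) / (image of ∂_{k+1}):

  H_0: rank C_0 − rank ∂_1 = 10 − 9 = 1, and the invariant factors of ∂_1 are all 1, so H_0 = Z.
  H_1: rank ker ∂_1 − rank ∂_2 = (30 − 9) − 20 = 1, and ∂_2 has invariant factor 2 > 1, so H_1 = Z ⊕ Z/2.
  H_2: rank ker ∂_2 − rank ∂_3 = (20 − 20) − 0 = 0, and there is no ∂_3, so H_2 = 0.

As a check, the Euler characteristic is 10 − 30 + 20 = 0, which agrees with 1 − 1 + 0 = 0.

H_0 ≅ Z,  H_1 ≅ Z ⊕ Z/2,  H_2 = 0.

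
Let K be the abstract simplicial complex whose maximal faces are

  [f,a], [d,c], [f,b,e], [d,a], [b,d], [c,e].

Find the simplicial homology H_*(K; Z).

H_0 = Z,  H_1 = Z^2,  H_2 = 0.

Order the vertices as a < b < c < d < e < f. Listing each simplex with vertices in this order, K has dimension 2 with simplices:

  0-simplices (6): a, b, c, d, e, f
  1-simplices (8): ad, af, bd, be, bf, cd, ce, ef
  2-simplices (1): bef

so the chain groups are C_0 ≅ Z^6, C_1 ≅ Z^8, C_2 ≅ Z^1.

Boundary ∂_1: C_1 → C_0 sends each edge [p,q] (with p < q) to q − p. For instance
  ∂ef = f − e.
This gives a 6×8 integer matrix of rank 5; reducing to Smith normal form yields diagonal entries (1,1,1,1,1).

Boundary ∂_2: C_2 → C_1 acts by ∂[p,q,r] = [q,r] − [p,r] + [p,q]. For instance
  ∂bef = ef − bf + be.
As a 8×1 matrix over Z this has rank 1, with invariant factors (1).

Reading off H_k = ker ∂_k / im ∂_{k+1}:

  H_0: rank C_0 − rank ∂_1 = 6 − 5 = 1, and the invariant factors of ∂_1 are all 1, so H_0 ≅ Z.
  H_1: rank ker ∂_1 − rank ∂_2 = (8 − 5) − 1 = 2, and the invariant factors of ∂_2 are all 1, so H_1 ≅ Z^2.
  H_2: rank ker ∂_2 − rank ∂_3 = (1 − 1) − 0 = 0, and there is no ∂_3, so H_2 ≅ 0.

As a check, the Euler characteristic is 6 − 8 + 1 = -1, which agrees with 1 − 2 + 0 = -1.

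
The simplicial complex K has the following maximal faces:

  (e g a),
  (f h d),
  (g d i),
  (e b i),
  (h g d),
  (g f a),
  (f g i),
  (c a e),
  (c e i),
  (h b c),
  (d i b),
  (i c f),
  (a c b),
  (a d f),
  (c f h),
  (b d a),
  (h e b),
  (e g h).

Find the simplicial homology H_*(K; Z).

H_0 = Z,  H_1 = Z ⊕ Z/2,  H_2 = 0.

Take the total order a < b < c < d < e < f < g < h < i on the vertex set. Then K (dimension 2) consists of the simplices:

  0-simplices (9): a, b, c, d, e, f, g, h, i
  1-simplices (27): ab, ac, ad, ae, af, ag, bc, bd, be, bh, bi, ce, cf, ch, ci, df, dg, dh, di, eg, eh, ei, fg, fh, fi, gh, gi
  2-simplices (18): abc, abd, ace, adf, aeg, afg, bch, bdi, beh, bei, cei, cfh, cfi, dfh, dgh, dgi, egh, fgi

Hence C_0 ≅ Z^9, C_1 ≅ Z^27, C_2 ≅ Z^18.

The boundary map ∂_1: C_1 → C_0 sends each edge [p,q] (with p < q) to q − p. For instance
  ∂dg = g − d.
The 9×27 boundary matrix has rank 8 and Smith normal form diag(1,1,1,1,1,1,1,1).

The boundary map ∂_2: C_2 → C_1 acts by ∂[p,q,r] = [q,r] − [p,r] + [p,q]. For instance
  ∂fgi = gi − fi + fg,
  ∂ace = ce − ae + ac.
As a 27×18 matrix over Z this has rank 18, with invariant factors (1,1,1,1,1,1,1,1,1,1,1,1,1,1,1,1,1,2).

Computing H_k = (kernel of ∂_k) / (image of ∂_{k+1}):

  H_0: rank C_0 − rank ∂_1 = 9 − 8 = 1, and the invariant factors of ∂_1 are all 1, so H_0 ≅ Z.
  H_1: rank ker ∂_1 − rank ∂_2 = (27 − 8) − 18 = 1, and ∂_2 has invariant factor 2 > 1, so H_1 ≅ Z ⊕ Z/2.
  H_2: rank ker ∂_2 − rank ∂_3 = (18 − 18) − 0 = 0, and there is no ∂_3, so H_2 ≅ 0.

As a check, the Euler characteristic is 9 − 27 + 18 = 0, which agrees with 1 − 1 + 0 = 0.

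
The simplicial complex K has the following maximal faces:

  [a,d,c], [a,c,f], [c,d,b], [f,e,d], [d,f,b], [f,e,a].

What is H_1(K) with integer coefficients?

H_1 ≅ Z.

Order the vertices as a < b < c < d < e < f. Listing each simplex with vertices in this order, K has dimension 2 with simplices:

  0-simplices (6): a, b, c, d, e, f
  1-simplices (12): ac, ad, ae, af, bc, bd, bf, cd, cf, de, df, ef
  2-simplices (6): acd, acf, aef, bcd, bdf, def

Hence C_0 ≅ Z^6, C_1 ≅ Z^12, C_2 ≅ Z^6.

The boundary map ∂_1: C_1 → C_0 sends each edge [p,q] (with p < q) to q − p.
The resulting 6×12 matrix has rank 5, and its Smith normal form has invariant factors (1,1,1,1,1).

Boundary ∂_2: C_2 → C_1 acts by ∂[p,q,r] = [q,r] − [p,r] + [p,q]. For instance
  ∂acf = cf − af + ac,
  ∂acd = cd − ad + ac.
As a 12×6 matrix over Z this has rank 6, with invariant factors (1,1,1,1,1,1).

Reading off H_k = ker ∂_k / im ∂_{k+1}:

  H_1: rank ker ∂_1 − rank ∂_2 = (12 − 5) − 6 = 1, and the invariant factors of ∂_2 are all 1, so H_1 ≅ Z.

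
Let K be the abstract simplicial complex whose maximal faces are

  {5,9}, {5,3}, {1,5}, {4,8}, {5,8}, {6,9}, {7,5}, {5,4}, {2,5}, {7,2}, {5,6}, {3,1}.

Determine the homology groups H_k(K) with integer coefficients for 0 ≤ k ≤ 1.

H_0 = Z,  H_1 = Z^4.

K has 9 vertices, 12 edges.
rank ∂_0 = 0, rank ∂_1 = 8 ⇒ b_0 = 9 − 0 − 8 = 1; all invariant factors of ∂_1 are 1 so no torsion. So H_0 = Z.
rank ∂_1 = 8, rank ∂_2 = 0 ⇒ b_1 = 12 − 8 − 0 = 4. So H_1 = Z^4.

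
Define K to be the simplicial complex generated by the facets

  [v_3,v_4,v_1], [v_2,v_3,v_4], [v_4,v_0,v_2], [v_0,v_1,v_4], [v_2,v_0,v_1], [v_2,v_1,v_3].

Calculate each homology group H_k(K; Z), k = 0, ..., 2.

H_0 ≅ Z,  H_1 = 0,  H_2 ≅ Z.

We work with the vertex ordering v_0 < v_1 < v_2 < v_3 < v_4. The simplices of K, each written with vertices in increasing order, are:

  0-simplices (5): [v_0], [v_1], [v_2], [v_3], [v_4]
  1-simplices (9): [v_0,v_1], [v_0,v_2], [v_0,v_4], [v_1,v_2], [v_1,v_3], [v_1,v_4], [v_2,v_3], [v_2,v_4], [v_3,v_4]
  2-simplices (6): [v_0,v_1,v_2], [v_0,v_1,v_4], [v_0,v_2,v_4], [v_1,v_2,v_3], [v_1,v_3,v_4], [v_2,v_3,v_4]

so the chain groups are C_0 ≅ Z^5, C_1 ≅ Z^9, C_2 ≅ Z^6.

The boundary map ∂_1: C_1 → C_0 maps an edge to its endpoints' difference, ∂[p,q] = q − p. For instance
  ∂[v_1,v_3] = [v_3] − [v_1].
The 5×9 boundary matrix has rank 4 and Smith normal form diag(1,1,1,1).

The boundary map ∂_2: C_2 → C_1 maps a triangle to the signed sum of its edges. For instance
  ∂[v_2,v_3,v_4] = [v_3,v_4] − [v_2,v_4] + [v_2,v_3],
  ∂[v_1,v_3,v_4] = [v_3,v_4] − [v_1,v_4] + [v_1,v_3].
The resulting 9×6 matrix has rank 5, and its Smith normal form has invariant factors (1,1,1,1,1).

Computing H_k = (kernel of ∂_k) / (image of ∂_{k+1}):

  H_0: rank C_0 − rank ∂_1 = 5 − 4 = 1, and the invariant factors of ∂_1 are all 1, so H_0 = Z.
  H_1: rank ker ∂_1 − rank ∂_2 = (9 − 4) − 5 = 0, and the invariant factors of ∂_2 are all 1, so H_1 = 0.
  H_2: rank ker ∂_2 − rank ∂_3 = (6 − 5) − 0 = 1, and there is no ∂_3, so H_2 = Z.

As a check, the Euler characteristic is 5 − 9 + 6 = 2, which agrees with 1 − 0 + 1 = 2.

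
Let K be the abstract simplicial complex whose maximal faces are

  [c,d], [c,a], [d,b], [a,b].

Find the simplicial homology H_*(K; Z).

K has 4 vertices, 4 edges.
rank ∂_0 = 0, rank ∂_1 = 3 ⇒ b_0 = 4 − 0 − 3 = 1; all invariant factors of ∂_1 are 1 so no torsion. So H_0 ≅ Z.
rank ∂_1 = 3, rank ∂_2 = 0 ⇒ b_1 = 4 − 3 − 0 = 1. So H_1 ≅ Z.

H_0 ≅ Z,  H_1 ≅ Z.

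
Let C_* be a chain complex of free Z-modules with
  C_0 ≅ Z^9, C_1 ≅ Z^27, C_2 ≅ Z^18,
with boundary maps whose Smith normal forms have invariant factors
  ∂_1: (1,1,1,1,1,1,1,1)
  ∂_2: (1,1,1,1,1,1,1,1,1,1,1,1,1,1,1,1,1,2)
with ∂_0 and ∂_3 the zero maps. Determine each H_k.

H_0 = Z,  H_1 = Z ⊕ Z/2Z,  H_2 = 0.

H_0: b_0 = 9 − 0 − 8 = 1; torsion from ∂_1 factors > 1: none. So H_0 = Z.
H_1: b_1 = 27 − 8 − 18 = 1; torsion from ∂_2 factors > 1: [2]. So H_1 = Z ⊕ Z/2Z.
H_2: b_2 = 18 − 18 − 0 = 0; torsion from ∂_3 factors > 1: none. So H_2 = 0.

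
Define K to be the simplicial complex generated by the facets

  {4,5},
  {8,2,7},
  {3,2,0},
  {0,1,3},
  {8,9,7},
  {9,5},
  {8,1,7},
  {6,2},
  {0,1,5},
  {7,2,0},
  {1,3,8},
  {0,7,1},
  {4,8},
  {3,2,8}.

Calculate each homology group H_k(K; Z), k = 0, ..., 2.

H_0 ≅ Z,  H_1 ≅ Z^2,  H_2 ≅ Z.

Take the total order 0 < 1 < 2 < 3 < 4 < 5 < 6 < 7 < 8 < 9 on the vertex set. Then K (dimension 2) consists of the simplices:

  0-simplices (10): [0], [1], [2], [3], [4], [5], [6], [7], [8], [9]
  1-simplices (20): [0,1], [0,2], [0,3], [0,5], [0,7], [1,3], [1,5], [1,7], [1,8], [2,3], [2,6], [2,7], [2,8], [3,8], [4,5], [4,8], [5,9], [7,8], [7,9], [8,9]
  2-simplices (10): [0,1,3], [0,1,5], [0,1,7], [0,2,3], [0,2,7], [1,3,8], [1,7,8], [2,3,8], [2,7,8], [7,8,9]

so the chain groups are C_0 ≅ Z^10, C_1 ≅ Z^20, C_2 ≅ Z^10.

The boundary map ∂_1: C_1 → C_0 maps an edge to its endpoints' difference, ∂[p,q] = q − p. For instance
  ∂[7,9] = [9] − [7].
As a 10×20 matrix over Z this has rank 9, with invariant factors (1,1,1,1,1,1,1,1,1).

Boundary ∂_2: C_2 → C_1 sends each 2-simplex [p,q,r] to [q,r] − [p,r] + [p,q]. For instance
  ∂[0,1,7] = [1,7] − [0,7] + [0,1],
  ∂[0,1,5] = [1,5] − [0,5] + [0,1].
This gives a 20×10 integer matrix of rank 9; reducing to Smith normal form yields diagonal entries (1,1,1,1,1,1,1,1,1).

From H_k ≅ ker(∂_k) / im(∂_{k+1}) we obtain:

  H_0: rank C_0 − rank ∂_1 = 10 − 9 = 1, and the invariant factors of ∂_1 are all 1, so H_0 = Z.
  H_1: rank ker ∂_1 − rank ∂_2 = (20 − 9) − 9 = 2, and the invariant factors of ∂_2 are all 1, so H_1 = Z^2.
  H_2: rank ker ∂_2 − rank ∂_3 = (10 − 9) − 0 = 1, and there is no ∂_3, so H_2 = Z.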